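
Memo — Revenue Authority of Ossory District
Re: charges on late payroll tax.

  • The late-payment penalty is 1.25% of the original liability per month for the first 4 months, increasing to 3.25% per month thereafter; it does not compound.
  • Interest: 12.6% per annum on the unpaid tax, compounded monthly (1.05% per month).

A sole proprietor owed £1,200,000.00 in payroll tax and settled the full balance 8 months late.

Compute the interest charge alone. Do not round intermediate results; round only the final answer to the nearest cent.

Interest: £1,200,000.00 × ((1 + 0.0105)^8 − 1) = £1,200,000.00 × 0.0871527… = £104,583.2220…

£104,583.22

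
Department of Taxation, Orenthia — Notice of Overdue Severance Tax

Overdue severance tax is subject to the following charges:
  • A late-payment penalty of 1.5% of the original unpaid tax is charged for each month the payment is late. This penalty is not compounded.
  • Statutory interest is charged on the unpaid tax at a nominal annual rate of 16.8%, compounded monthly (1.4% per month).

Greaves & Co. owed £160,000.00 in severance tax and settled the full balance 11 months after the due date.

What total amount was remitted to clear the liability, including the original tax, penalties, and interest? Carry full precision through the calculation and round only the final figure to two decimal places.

Late-payment penalty = 1.5% × £160,000.00 × 11 mo = £26,400.00
Interest: £160,000.00 × ((1 + 0.014)^11 − 1) = £160,000.00 × 0.1652457… = £26,439.3103…
Total = £160,000.00 + £26,400.0000 + £26,439.3103… = £212,839.31

£212,839.31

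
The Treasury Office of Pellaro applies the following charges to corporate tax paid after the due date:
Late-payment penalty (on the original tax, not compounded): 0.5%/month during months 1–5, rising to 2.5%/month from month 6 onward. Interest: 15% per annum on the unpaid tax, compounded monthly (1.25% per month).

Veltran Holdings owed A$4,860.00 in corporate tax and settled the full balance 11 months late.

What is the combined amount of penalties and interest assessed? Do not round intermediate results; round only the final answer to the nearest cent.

A$1,562.12

Penalty, months 1–5: 5 × 0.5% × A$4,860.00 = A$121.50
Penalty, months 6–11: 6 × 2.5% × A$4,860.00 = A$729.00
Interest: A$4,860.00 × ((1 + 0.0125)^11 − 1) = A$4,860.00 × 0.1464242… = A$711.6217…
Penalties + interest = A$850.5000 + A$711.6217… = A$1,562.12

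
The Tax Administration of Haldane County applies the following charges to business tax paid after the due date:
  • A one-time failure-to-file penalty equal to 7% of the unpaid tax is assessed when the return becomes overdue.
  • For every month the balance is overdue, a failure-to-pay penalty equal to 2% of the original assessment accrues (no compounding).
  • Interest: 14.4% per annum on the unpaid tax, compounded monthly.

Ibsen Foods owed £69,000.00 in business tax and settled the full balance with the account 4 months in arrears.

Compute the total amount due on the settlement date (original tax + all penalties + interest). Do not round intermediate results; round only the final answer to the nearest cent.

Failure-to-file penalty: 7% × £69,000.00 = £4,830.00
Failure-to-pay penalty = 2% × £69,000.00 × 4 mo = £5,520.00
Interest (14.4%/yr ÷ 12 = 1.2%/month): £69,000.00 × ((1 + 0.012)^4 − 1) = £3,372.0944…
Total = £69,000.00 + £10,350.0000 + £3,372.0944… = £82,722.09

£82,722.09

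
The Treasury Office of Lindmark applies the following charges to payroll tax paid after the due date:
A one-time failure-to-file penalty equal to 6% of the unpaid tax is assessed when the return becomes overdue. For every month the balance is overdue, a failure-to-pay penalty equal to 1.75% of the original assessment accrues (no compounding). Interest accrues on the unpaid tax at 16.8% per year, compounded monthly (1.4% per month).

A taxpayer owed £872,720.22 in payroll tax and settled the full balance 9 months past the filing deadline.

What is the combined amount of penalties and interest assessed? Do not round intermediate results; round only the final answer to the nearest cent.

Failure-to-file penalty: 6% × £872,720.22 = £52,363.21…
Failure-to-pay penalty = 1.75% × £872,720.22 × 9 mo = £137,453.43…
Interest: £872,720.22 × ((1 + 0.014)^9 − 1) = £872,720.22 × 0.1332914… = £116,326.1041…
Penalties + interest = £189,816.6479… + £116,326.1041… = £306,142.75

£306,142.75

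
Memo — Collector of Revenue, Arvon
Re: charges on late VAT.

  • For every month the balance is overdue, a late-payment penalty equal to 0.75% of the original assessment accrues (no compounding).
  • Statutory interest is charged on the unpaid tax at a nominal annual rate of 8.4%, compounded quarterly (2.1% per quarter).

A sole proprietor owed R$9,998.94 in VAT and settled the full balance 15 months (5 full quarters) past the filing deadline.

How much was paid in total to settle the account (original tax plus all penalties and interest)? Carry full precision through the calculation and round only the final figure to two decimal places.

R$12,218.74

Late-payment penalty = 0.75% × R$9,998.94 × 15 mo = R$1,124.88…
Interest: R$9,998.94 × ((1 + 0.021)^5 − 1) = R$9,998.94 × 0.1095036… = R$1,094.9198…
Total = R$9,998.94 + R$1,124.8808… + R$1,094.9198… = R$12,218.74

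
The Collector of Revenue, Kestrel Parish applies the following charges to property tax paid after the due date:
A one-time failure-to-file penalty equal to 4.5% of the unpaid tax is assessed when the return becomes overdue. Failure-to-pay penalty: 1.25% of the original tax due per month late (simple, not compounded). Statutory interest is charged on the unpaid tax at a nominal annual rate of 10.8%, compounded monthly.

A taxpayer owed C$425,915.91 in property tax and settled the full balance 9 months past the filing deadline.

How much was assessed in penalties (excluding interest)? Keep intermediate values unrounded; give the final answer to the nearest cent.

C$67,081.76

Failure-to-file penalty: 4.5% × C$425,915.91 = C$19,166.22…
Failure-to-pay penalty: 9 × 1.25% × C$425,915.91 = C$47,915.54…
Total penalty = C$19,166.22… + C$47,915.54… = C$67,081.76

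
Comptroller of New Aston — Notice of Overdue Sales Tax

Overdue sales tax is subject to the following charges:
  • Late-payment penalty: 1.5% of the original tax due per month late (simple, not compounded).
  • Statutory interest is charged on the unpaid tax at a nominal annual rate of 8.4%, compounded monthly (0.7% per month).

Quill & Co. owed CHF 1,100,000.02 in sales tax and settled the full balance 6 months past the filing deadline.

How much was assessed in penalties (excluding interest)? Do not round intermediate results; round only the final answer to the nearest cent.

CHF 99,000.00

Late-payment penalty: 6 × 1.5% × CHF 1,100,000.02 = CHF 99,000.00…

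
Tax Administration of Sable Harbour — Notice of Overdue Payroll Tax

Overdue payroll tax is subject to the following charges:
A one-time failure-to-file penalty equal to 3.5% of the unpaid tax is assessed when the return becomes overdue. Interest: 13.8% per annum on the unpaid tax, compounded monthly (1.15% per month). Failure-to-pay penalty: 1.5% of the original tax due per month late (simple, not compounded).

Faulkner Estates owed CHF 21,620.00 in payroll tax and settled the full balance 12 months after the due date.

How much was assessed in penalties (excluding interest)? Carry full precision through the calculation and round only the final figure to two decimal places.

CHF 4,648.30

Failure-to-file penalty: 3.5% × CHF 21,620.00 = CHF 756.70
Failure-to-pay penalty = 1.5% × CHF 21,620.00 × 12 mo = CHF 3,891.60
Total penalty = CHF 756.70 + CHF 3,891.60 = CHF 4,648.30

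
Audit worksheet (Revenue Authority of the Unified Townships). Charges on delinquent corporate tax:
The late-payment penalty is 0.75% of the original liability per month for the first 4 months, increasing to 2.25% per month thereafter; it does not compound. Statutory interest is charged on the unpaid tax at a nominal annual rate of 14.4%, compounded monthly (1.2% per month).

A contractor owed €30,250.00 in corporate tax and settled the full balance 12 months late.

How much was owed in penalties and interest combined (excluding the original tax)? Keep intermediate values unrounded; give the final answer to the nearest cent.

€11,007.81

Penalty, months 1–4: 4 × 0.75% × €30,250.00 = €907.50
Penalty, months 5–12: 8 × 2.25% × €30,250.00 = €5,445.00
Interest: €30,250.00 × ((1 + 0.012)^12 − 1) = €30,250.00 × 0.1538946… = €4,655.3124…
Penalties + interest = €6,352.5000 + €4,655.3124… = €11,007.81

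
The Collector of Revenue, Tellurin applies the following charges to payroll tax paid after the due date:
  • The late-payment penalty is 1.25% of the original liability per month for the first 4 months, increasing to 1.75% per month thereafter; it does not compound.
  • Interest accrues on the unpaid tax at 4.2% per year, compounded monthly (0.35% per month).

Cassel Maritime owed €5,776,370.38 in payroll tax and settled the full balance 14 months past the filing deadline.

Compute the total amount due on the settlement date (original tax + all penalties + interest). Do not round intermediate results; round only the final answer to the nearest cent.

€7,365,626.10

Penalty, months 1–4: 4 × 1.25% × €5,776,370.38 = €288,818.52…
Penalty, months 5–14: 10 × 1.75% × €5,776,370.38 = €1,010,864.82…
Interest: €5,776,370.38 × ((1 + 0.0035)^14 − 1) = €5,776,370.38 × 0.0501305… = €289,572.3802…
Total = €5,776,370.38 + €1,299,683.3355 + €289,572.3802… = €7,365,626.10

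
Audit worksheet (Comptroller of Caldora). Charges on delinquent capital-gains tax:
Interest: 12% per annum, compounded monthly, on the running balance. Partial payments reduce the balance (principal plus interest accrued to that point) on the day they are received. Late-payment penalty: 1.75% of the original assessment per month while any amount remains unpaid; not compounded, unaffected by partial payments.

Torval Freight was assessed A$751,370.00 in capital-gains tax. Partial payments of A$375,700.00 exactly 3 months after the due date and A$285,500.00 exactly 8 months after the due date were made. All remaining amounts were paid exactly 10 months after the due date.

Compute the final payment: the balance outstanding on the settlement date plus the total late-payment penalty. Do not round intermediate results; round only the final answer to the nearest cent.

Monthly rate = 12% ÷ 12 = 1%
Balance at month 3: A$751,370.0000 × (1 + 0.01)^3 = A$774,137.2624…
After A$375,700.00 payment: A$774,137.2624… − A$375,700.00 = A$398,437.2624…
Balance at month 8: A$398,437.2624… × (1 + 0.01)^5 = A$418,761.5671…
After A$285,500.00 payment: A$418,761.5671… − A$285,500.00 = A$133,261.5671…
Balance at month 10: A$133,261.5671… × (1 + 0.01)^2 = A$135,940.1246…
Penalty: 10 × 1.75% × A$751,370.00 = A$131,489.75
Final settlement = outstanding balance + penalty = A$135,940.1246… + A$131,489.75 = A$267,429.87

A$267,429.87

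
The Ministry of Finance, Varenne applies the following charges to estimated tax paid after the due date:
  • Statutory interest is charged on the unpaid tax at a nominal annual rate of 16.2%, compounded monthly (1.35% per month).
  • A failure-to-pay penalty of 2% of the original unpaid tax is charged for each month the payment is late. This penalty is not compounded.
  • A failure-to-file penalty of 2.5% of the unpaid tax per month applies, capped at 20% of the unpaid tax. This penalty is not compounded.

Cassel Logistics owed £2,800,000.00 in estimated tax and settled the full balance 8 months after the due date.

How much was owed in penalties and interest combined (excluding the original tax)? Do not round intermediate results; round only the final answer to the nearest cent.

£1,325,080.77

Failure-to-file: 8 × 2.5% × £2,800,000.00 = £560,000.00, capped at 20% × £2,800,000.00 = £560,000.00
Failure-to-pay penalty: 8 × 2% × £2,800,000.00 = £448,000.00
Interest: £2,800,000.00 × ((1 + 0.0135)^8 − 1) = £2,800,000.00 × 0.1132431… = £317,080.7677…
Penalties + interest = £1,008,000.0000 + £317,080.7677… = £1,325,080.77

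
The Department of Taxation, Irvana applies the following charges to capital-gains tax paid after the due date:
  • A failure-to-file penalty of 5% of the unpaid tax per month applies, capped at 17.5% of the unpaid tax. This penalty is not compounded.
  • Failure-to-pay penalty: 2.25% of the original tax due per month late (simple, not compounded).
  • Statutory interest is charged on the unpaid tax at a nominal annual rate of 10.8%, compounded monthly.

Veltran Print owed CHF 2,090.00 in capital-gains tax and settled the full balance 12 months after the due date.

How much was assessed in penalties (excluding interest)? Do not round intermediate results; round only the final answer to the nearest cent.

CHF 930.05

Failure-to-file: 12 × 5% × CHF 2,090.00 = CHF 1,254.00, capped at 17.5% × CHF 2,090.00 = CHF 365.75
Failure-to-pay penalty: 12 × 2.25% × CHF 2,090.00 = CHF 564.30
Total penalty = CHF 365.75 + CHF 564.30 = CHF 930.05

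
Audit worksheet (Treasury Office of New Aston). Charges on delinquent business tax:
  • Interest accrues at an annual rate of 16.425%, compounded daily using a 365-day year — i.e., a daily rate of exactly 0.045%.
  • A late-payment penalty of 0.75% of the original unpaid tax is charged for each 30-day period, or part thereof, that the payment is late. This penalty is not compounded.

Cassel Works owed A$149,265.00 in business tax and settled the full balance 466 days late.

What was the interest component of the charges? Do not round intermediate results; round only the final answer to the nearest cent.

A$34,816.04

Interest: A$149,265.00 × ((1 + 0.00045)^466 − 1) = A$149,265.00 × 0.23324984… = A$34,816.0374…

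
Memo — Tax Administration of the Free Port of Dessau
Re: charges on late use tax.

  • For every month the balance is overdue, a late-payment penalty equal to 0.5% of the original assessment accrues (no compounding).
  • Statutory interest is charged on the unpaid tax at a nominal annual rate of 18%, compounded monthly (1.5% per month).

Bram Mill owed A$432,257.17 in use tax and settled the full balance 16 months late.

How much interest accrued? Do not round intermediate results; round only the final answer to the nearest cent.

Interest: A$432,257.17 × ((1 + 0.015)^16 − 1) = A$432,257.17 × 0.2689855… = A$116,270.9316…

A$116,270.93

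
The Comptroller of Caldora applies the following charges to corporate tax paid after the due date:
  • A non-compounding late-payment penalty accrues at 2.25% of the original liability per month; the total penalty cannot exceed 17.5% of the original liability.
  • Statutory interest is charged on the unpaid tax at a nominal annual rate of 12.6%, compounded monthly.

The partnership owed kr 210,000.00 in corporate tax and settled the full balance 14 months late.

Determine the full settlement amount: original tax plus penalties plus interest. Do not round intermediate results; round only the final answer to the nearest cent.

kr 279,817.98

Penalty (uncapped): 14 × 2.25% × kr 210,000.00 = kr 66,150.00; cap = 17.5% × kr 210,000.00 = kr 36,750.00 → penalty = kr 36,750.00
Interest (12.6%/yr ÷ 12 = 1.05%/month): kr 210,000.00 × ((1 + 0.0105)^14 − 1) = kr 33,067.9760…
Total = kr 210,000.00 + kr 36,750.0000 + kr 33,067.9760… = kr 279,817.98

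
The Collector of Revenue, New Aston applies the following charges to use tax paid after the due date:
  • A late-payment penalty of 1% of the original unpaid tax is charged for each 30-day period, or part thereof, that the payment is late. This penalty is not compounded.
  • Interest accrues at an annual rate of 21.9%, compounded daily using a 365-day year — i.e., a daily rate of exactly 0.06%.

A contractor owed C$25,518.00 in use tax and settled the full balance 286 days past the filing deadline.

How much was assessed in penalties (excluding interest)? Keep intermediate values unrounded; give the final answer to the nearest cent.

Penalty periods: ⌈286/30⌉ = 10; penalty = 10 × 1% × C$25,518.00 = C$2,551.80

C$2,551.80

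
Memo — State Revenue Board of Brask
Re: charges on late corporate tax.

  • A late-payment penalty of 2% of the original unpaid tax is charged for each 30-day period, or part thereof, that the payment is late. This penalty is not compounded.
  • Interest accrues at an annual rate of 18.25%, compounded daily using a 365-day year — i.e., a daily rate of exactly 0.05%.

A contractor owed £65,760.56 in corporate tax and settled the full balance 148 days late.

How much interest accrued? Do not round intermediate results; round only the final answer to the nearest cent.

Interest: £65,760.56 × ((1 + 0.0005)^148 − 1) = £65,760.56 × 0.07678689… = £5,049.5490…

£5,049.55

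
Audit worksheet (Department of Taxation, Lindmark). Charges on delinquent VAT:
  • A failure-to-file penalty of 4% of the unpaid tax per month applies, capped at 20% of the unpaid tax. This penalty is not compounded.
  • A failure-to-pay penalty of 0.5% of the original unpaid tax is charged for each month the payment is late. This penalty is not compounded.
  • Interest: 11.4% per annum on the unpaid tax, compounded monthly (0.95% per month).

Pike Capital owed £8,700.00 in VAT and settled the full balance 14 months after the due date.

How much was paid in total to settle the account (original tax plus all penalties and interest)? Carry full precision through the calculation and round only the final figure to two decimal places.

Failure-to-file: 14 × 4% × £8,700.00 = £4,872.00, capped at 20% × £8,700.00 = £1,740.00
Failure-to-pay penalty = 0.5% × £8,700.00 × 14 mo = £609.00
Interest: £8,700.00 × ((1 + 0.0095)^14 − 1) = £8,700.00 × 0.1415331… = £1,231.3384…
Total = £8,700.00 + £2,349.0000 + £1,231.3384… = £12,280.34

£12,280.34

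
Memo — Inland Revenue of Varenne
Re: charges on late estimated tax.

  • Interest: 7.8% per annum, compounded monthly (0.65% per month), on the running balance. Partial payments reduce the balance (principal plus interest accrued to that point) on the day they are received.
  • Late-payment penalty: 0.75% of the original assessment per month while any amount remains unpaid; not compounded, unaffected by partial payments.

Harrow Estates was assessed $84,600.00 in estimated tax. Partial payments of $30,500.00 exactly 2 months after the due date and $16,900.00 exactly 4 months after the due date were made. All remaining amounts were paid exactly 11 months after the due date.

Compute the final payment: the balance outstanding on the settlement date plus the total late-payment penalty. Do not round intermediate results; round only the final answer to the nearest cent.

Balance at month 2: $84,600.0000 × (1 + 0.0065)^2 = $85,703.3744…
After $30,500.00 payment: $85,703.3744… − $30,500.00 = $55,203.3744…
Balance at month 4: $55,203.3744… × (1 + 0.0065)^2 = $55,923.3506…
After $16,900.00 payment: $55,923.3506… − $16,900.00 = $39,023.3506…
Balance at month 11: $39,023.3506… × (1 + 0.0065)^7 = $40,833.9140…
Penalty: 11 × 0.75% × $84,600.00 = $6,979.50
Final settlement = outstanding balance + penalty = $40,833.9140… + $6,979.50 = $47,813.41

$47,813.41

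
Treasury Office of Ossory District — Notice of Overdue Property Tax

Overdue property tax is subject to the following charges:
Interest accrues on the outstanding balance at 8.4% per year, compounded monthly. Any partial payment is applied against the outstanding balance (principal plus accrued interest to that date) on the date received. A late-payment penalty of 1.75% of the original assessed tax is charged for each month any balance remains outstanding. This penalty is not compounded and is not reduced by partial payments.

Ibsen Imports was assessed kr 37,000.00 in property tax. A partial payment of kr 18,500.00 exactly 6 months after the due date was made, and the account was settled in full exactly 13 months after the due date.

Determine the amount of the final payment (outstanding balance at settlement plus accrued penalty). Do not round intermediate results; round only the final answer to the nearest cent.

kr 29,503.85

Monthly rate = 8.4% ÷ 12 = 0.7%
Balance at month 6: kr 37,000.0000 × (1 + 0.007)^6 = kr 38,581.4502…
After kr 18,500.00 payment: kr 38,581.4502… − kr 18,500.00 = kr 20,081.4502…
Balance at month 13: kr 20,081.4502… × (1 + 0.007)^7 = kr 21,086.3478…
Penalty: 13 × 1.75% × kr 37,000.00 = kr 8,417.50
Final settlement = outstanding balance + penalty = kr 21,086.3478… + kr 8,417.50 = kr 29,503.85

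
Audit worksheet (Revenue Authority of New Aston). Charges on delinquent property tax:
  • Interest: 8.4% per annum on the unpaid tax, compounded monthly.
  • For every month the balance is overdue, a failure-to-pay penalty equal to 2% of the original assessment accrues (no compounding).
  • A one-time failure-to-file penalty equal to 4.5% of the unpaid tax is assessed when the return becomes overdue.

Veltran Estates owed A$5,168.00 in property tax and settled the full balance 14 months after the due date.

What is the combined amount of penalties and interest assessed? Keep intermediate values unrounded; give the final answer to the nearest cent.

Failure-to-file penalty: 4.5% × A$5,168.00 = A$232.56
Failure-to-pay penalty: 14 × 2% × A$5,168.00 = A$1,447.04
Interest (8.4%/yr ÷ 12 = 0.7%/month): A$5,168.00 × ((1 + 0.007)^14 − 1) = A$530.1659…
Penalties + interest = A$1,679.6000 + A$530.1659… = A$2,209.77

A$2,209.77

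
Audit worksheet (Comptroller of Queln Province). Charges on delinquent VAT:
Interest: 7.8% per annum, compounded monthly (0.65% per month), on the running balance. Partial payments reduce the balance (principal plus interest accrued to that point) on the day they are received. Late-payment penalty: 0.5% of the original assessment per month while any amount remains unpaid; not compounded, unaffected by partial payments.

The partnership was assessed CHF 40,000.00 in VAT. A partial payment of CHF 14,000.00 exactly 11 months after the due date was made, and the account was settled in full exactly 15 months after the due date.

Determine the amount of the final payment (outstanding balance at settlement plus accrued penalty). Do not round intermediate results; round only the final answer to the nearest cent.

Balance at month 11: CHF 40,000.0000 × (1 + 0.0065)^11 = CHF 42,954.7863…
After CHF 14,000.00 payment: CHF 42,954.7863… − CHF 14,000.00 = CHF 28,954.7863…
Balance at month 15: CHF 28,954.7863… × (1 + 0.0065)^4 = CHF 29,714.9826…
Penalty: 15 × 0.5% × CHF 40,000.00 = CHF 3,000.00
Final settlement = outstanding balance + penalty = CHF 29,714.9826… + CHF 3,000.00 = CHF 32,714.98

CHF 32,714.98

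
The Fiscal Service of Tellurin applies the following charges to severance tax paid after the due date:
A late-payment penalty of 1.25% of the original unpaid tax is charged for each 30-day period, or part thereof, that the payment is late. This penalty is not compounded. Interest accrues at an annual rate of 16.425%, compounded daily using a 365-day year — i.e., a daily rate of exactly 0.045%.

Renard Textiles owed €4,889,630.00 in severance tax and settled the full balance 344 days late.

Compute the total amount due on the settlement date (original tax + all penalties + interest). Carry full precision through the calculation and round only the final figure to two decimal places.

€6,441,519.37

Penalty periods: ⌈344/30⌉ = 12; penalty = 12 × 1.25% × €4,889,630.00 = €733,444.50
Interest: €4,889,630.00 × ((1 + 0.00045)^344 − 1) = €4,889,630.00 × 0.16738380… = €818,444.8714…
Total = €4,889,630.00 + €733,444.5000 + €818,444.8714… = €6,441,519.37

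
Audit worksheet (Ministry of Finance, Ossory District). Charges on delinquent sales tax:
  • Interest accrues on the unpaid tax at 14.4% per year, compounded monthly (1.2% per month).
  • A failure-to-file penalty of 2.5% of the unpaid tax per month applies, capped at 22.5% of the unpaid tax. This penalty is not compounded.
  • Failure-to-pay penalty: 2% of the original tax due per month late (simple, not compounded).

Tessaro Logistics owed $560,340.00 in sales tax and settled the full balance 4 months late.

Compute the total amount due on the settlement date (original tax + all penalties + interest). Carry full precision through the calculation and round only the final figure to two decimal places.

Failure-to-file: 4 × 2.5% × $560,340.00 = $56,034.00 (under the 22.5% cap)
Failure-to-pay penalty = 2% × $560,340.00 × 4 mo = $44,827.20
Interest: $560,340.00 × ((1 + 0.012)^4 − 1) = $560,340.00 × 0.0488709… = $27,384.3384…
Total = $560,340.00 + $100,861.2000 + $27,384.3384… = $688,585.54

$688,585.54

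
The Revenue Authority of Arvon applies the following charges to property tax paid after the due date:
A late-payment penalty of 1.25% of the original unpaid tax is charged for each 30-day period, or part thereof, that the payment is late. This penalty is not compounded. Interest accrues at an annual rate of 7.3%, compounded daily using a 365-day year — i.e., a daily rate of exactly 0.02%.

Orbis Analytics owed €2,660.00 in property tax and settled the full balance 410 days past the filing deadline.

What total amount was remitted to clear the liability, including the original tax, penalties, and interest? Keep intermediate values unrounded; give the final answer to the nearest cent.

€3,352.79

Penalty periods: ⌈410/30⌉ = 14; penalty = 14 × 1.25% × €2,660.00 = €465.50
Interest: €2,660.00 × ((1 + 0.0002)^410 − 1) = €2,660.00 × 0.08544691… = €227.2888…
Total = €2,660.00 + €465.5000 + €227.2888… = €3,352.79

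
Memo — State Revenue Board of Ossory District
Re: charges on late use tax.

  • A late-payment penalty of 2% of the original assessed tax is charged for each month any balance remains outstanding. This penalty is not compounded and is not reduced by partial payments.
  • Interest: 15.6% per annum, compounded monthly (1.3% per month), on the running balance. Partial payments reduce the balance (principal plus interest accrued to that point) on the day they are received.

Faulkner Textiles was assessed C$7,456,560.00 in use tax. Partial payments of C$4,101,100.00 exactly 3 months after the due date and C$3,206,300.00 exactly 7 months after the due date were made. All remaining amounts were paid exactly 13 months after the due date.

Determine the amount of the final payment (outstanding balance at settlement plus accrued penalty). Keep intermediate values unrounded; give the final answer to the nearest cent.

C$2,627,358.08

Balance at month 3: C$7,456,560.0000 × (1 + 0.013)^3 = C$7,751,162.6980…
After C$4,101,100.00 payment: C$7,751,162.6980… − C$4,101,100.00 = C$3,650,062.6980…
Balance at month 7: C$3,650,062.6980… × (1 + 0.013)^4 = C$3,843,599.3029…
After C$3,206,300.00 payment: C$3,843,599.3029… − C$3,206,300.00 = C$637,299.3029…
Balance at month 13: C$637,299.3029… × (1 + 0.013)^6 = C$688,652.4796…
Penalty: 13 × 2% × C$7,456,560.00 = C$1,938,705.60
Final settlement = outstanding balance + penalty = C$688,652.4796… + C$1,938,705.60 = C$2,627,358.08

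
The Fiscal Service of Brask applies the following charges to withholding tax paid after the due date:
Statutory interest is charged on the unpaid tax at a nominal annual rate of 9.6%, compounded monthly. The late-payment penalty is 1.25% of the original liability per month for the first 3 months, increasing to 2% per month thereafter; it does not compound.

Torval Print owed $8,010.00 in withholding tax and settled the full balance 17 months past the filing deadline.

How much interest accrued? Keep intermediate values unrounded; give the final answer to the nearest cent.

$1,161.95

Interest (9.6%/yr ÷ 12 = 0.8%/month): $8,010.00 × ((1 + 0.008)^17 − 1) = $1,161.9475…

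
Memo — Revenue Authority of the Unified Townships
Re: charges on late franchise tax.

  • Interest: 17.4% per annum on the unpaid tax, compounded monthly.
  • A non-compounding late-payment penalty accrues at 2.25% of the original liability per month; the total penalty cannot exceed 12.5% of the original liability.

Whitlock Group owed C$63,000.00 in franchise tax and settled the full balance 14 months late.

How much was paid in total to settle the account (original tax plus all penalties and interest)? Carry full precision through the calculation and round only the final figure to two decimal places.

C$84,942.14

Penalty (uncapped): 14 × 2.25% × C$63,000.00 = C$19,845.00; cap = 12.5% × C$63,000.00 = C$7,875.00 → penalty = C$7,875.00
Interest (17.4%/yr ÷ 12 = 1.45%/month): C$63,000.00 × ((1 + 0.0145)^14 − 1) = C$14,067.1447…
Total = C$63,000.00 + C$7,875.0000 + C$14,067.1447… = C$84,942.14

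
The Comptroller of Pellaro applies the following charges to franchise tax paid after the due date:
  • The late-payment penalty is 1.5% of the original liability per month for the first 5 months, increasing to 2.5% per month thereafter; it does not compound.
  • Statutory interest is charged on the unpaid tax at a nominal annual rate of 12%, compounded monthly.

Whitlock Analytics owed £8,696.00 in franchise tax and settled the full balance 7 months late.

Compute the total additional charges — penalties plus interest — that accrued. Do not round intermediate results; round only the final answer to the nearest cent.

£1,714.29

Penalty, months 1–5: 5 × 1.5% × £8,696.00 = £652.20
Penalty, months 6–7: 2 × 2.5% × £8,696.00 = £434.80
Interest (12%/yr ÷ 12 = 1%/month): £8,696.00 × ((1 + 0.01)^7 − 1) = £627.2890…
Penalties + interest = £1,087.0000 + £627.2890… = £1,714.29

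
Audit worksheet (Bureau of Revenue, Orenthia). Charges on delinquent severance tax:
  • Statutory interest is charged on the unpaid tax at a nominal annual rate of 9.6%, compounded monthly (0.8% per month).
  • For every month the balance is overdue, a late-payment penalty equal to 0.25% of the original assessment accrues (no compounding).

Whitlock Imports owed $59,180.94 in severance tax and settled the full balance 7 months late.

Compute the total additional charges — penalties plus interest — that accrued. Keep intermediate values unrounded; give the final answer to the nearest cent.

$4,430.41

Late-payment penalty: 7 × 0.25% × $59,180.94 = $1,035.67…
Interest: $59,180.94 × ((1 + 0.008)^7 − 1) = $59,180.94 × 0.0573621… = $3,394.7409…
Penalties + interest = $1,035.6665… + $3,394.7409… = $4,430.41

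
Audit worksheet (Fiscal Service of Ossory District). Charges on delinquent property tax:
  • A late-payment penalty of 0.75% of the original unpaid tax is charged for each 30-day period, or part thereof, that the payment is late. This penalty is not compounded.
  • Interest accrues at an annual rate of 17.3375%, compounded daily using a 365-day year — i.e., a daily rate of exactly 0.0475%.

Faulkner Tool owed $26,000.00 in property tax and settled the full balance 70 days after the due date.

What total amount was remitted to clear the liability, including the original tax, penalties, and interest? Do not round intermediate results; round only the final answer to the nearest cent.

Penalty periods: ⌈70/30⌉ = 3; penalty = 3 × 0.75% × $26,000.00 = $585.00
Interest: $26,000.00 × ((1 + 0.000475)^70 − 1) = $26,000.00 × 0.03380080… = $878.8207…
Total = $26,000.00 + $585.0000 + $878.8207… = $27,463.82

$27,463.82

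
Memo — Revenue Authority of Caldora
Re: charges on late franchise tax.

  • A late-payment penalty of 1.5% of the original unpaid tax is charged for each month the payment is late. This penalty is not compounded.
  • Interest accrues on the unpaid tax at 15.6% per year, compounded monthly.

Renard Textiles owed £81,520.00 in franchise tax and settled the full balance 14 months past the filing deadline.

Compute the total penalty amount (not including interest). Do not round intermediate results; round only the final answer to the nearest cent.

£17,119.20

Late-payment penalty = 1.5% × £81,520.00 × 14 mo = £17,119.20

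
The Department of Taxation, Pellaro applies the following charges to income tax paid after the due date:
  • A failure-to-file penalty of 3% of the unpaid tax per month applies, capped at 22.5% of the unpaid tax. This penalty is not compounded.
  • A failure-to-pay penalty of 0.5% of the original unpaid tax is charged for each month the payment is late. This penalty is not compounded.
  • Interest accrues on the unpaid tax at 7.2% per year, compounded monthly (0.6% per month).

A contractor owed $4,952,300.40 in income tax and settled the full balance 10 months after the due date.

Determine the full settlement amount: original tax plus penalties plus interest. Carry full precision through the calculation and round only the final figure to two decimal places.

$6,619,473.48

Failure-to-file: 10 × 3% × $4,952,300.40 = $1,485,690.12, capped at 22.5% × $4,952,300.40 = $1,114,267.59
Failure-to-pay penalty: 10 × 0.5% × $4,952,300.40 = $247,615.02
Interest: $4,952,300.40 × ((1 + 0.006)^10 − 1) = $4,952,300.40 × 0.0616462… = $305,290.4718…
Total = $4,952,300.40 + $1,361,882.6100 + $305,290.4718… = $6,619,473.48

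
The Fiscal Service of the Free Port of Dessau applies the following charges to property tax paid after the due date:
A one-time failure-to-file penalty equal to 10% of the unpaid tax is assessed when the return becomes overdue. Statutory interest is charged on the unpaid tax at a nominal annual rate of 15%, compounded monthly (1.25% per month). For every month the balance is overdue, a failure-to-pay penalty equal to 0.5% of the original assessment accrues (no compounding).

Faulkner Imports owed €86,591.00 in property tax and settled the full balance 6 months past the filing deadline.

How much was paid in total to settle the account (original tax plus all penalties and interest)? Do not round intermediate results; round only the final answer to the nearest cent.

€104,548.52

Failure-to-file penalty: 10% × €86,591.00 = €8,659.10
Failure-to-pay penalty = 0.5% × €86,591.00 × 6 mo = €2,597.73
Interest: €86,591.00 × ((1 + 0.0125)^6 − 1) = €86,591.00 × 0.0773832… = €6,700.6870…
Total = €86,591.00 + €11,256.8300 + €6,700.6870… = €104,548.52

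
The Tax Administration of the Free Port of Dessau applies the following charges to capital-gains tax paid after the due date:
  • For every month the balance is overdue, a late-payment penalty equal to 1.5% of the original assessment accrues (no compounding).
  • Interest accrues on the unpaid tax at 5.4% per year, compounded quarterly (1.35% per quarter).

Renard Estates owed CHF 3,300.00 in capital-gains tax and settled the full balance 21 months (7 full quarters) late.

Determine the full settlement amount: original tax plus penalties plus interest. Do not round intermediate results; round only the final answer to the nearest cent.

CHF 4,664.27

Late-payment penalty: 21 × 1.5% × CHF 3,300.00 = CHF 1,039.50
Interest: CHF 3,300.00 × ((1 + 0.0135)^7 − 1) = CHF 3,300.00 × 0.0984145… = CHF 324.7680…
Total = CHF 3,300.00 + CHF 1,039.5000 + CHF 324.7680… = CHF 4,664.27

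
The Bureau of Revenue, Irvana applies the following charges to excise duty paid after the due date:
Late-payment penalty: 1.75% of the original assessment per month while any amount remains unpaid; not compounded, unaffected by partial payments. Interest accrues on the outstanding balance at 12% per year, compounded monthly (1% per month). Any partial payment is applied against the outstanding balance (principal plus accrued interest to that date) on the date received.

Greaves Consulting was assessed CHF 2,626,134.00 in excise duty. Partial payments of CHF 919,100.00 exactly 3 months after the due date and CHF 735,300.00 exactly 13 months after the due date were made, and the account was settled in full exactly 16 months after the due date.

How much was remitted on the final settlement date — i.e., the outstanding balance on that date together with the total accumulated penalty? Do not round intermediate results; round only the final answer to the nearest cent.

Balance at month 3: CHF 2,626,134.0000 × (1 + 0.01)^3 = CHF 2,705,708.4863…
After CHF 919,100.00 payment: CHF 2,705,708.4863… − CHF 919,100.00 = CHF 1,786,608.4863…
Balance at month 13: CHF 1,786,608.4863… × (1 + 0.01)^10 = CHF 1,973,527.2635…
After CHF 735,300.00 payment: CHF 1,973,527.2635… − CHF 735,300.00 = CHF 1,238,227.2635…
Balance at month 16: CHF 1,238,227.2635… × (1 + 0.01)^3 = CHF 1,275,746.7878…
Penalty: 16 × 1.75% × CHF 2,626,134.00 = CHF 735,317.52
Final settlement = outstanding balance + penalty = CHF 1,275,746.7878… + CHF 735,317.52 = CHF 2,011,064.31

CHF 2,011,064.31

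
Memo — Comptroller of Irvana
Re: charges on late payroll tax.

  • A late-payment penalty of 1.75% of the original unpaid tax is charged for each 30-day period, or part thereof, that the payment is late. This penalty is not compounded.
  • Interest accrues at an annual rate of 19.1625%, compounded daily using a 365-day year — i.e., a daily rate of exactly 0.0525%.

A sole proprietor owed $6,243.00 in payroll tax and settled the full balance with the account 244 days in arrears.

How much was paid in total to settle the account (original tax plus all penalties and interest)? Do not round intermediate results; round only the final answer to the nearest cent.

$8,079.24

Penalty periods: ⌈244/30⌉ = 9; penalty = 9 × 1.75% × $6,243.00 = $983.27…
Interest: $6,243.00 × ((1 + 0.000525)^244 − 1) = $6,243.00 × 0.13662846… = $852.9714…
Total = $6,243.00 + $983.2725 + $852.9714… = $8,079.24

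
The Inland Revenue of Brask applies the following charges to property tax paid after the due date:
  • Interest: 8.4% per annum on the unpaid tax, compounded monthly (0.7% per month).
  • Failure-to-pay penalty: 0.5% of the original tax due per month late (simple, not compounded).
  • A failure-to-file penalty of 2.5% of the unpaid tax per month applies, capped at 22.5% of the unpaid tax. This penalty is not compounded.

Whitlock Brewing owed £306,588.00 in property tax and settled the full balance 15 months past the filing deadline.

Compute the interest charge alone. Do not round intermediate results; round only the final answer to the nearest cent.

Interest: £306,588.00 × ((1 + 0.007)^15 − 1) = £306,588.00 × 0.1103044… = £33,818.0034…

£33,818.00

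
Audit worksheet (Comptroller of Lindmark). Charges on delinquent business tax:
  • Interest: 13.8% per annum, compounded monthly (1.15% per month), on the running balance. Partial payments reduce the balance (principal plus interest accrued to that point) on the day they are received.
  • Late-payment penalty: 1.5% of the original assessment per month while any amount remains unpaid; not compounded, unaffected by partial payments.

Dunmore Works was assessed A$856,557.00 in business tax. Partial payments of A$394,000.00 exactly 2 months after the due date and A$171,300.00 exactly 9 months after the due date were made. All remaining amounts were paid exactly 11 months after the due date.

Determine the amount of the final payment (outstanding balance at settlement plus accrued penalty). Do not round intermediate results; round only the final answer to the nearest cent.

A$500,725.12

Balance at month 2: A$856,557.0000 × (1 + 0.0115)^2 = A$876,371.0907…
After A$394,000.00 payment: A$876,371.0907… − A$394,000.00 = A$482,371.0907…
Balance at month 9: A$482,371.0907… × (1 + 0.0115)^7 = A$522,567.6028…
After A$171,300.00 payment: A$522,567.6028… − A$171,300.00 = A$351,267.6028…
Balance at month 11: A$351,267.6028… × (1 + 0.0115)^2 = A$359,393.2128…
Penalty: 11 × 1.5% × A$856,557.00 = A$141,331.91…
Final settlement = outstanding balance + penalty = A$359,393.2128… + A$141,331.91… = A$500,725.12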